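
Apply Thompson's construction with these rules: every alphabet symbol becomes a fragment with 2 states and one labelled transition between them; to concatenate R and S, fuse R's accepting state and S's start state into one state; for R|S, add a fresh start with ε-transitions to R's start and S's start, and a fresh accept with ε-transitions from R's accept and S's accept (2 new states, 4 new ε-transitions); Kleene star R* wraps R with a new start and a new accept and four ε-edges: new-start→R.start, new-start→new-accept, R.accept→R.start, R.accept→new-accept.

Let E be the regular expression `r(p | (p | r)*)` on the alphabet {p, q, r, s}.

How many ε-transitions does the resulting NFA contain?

Building bottom-up:
Each of the 4 symbol leaves contributes 0 ε-transitions.
  p | r : 4 ε-transitions
  (p | r)* : 8 ε-transitions
  p | (p | r)* : 12 ε-transitions
  r(p | (p | r)*) : 12 ε-transitions

12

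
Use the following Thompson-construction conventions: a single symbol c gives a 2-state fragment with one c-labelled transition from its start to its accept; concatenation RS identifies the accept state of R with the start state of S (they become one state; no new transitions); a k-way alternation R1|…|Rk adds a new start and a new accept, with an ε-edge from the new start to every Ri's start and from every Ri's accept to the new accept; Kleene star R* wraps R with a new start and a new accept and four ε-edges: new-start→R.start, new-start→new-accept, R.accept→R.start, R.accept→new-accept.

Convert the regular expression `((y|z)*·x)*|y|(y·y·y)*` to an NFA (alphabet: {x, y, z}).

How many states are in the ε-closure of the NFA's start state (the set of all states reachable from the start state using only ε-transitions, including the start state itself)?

13

Work bottom-up. For each fragment F, track |ε-closure(F.start)| and whether F's accept lies in that closure (i.e. whether F accepts ε). A single-symbol fragment has closure size 1 and does not accept ε.
  y|z → C = 1 + 1 + 1 = 3 (the new accept is not ε-reachable since no branch accepts ε)
  (y|z)* → the star's fresh start ε-reaches both the body's start and the fresh accept: C = 2 + 3 = 5
  (y|z)*·x → the left operand accepts ε, so the closure extends into the next operand (the shared merged state is already counted); C = 5 + (1−1) = 5
  ((y|z)*·x)* → new start has ε-edges to the inner start and to the new accept, so C = 2 + 5 = 7
  y·y·y → C equals the left operand's closure size = 1 (its accept is not ε-reachable, so the closure stops there)
  (y·y·y)* → C = 1 (new start) + 1 (body) + 1 (new accept) = 3
  ((y|z)*·x)*|y|(y·y·y)* → new start ε-reaches every alternative's start; at least one alternative accepts ε, so the union's new accept is reached too: C = 1 + 7 + 1 + 3 + 1 = 13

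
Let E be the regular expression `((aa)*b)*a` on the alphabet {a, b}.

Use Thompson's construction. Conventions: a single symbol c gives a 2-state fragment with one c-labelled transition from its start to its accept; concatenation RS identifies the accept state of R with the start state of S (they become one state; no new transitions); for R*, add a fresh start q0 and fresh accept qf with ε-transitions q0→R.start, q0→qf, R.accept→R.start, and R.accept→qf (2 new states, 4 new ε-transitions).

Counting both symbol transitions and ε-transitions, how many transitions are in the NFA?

12

Building bottom-up:
Each of the 4 symbol leaves contributes 1 transition (1 symbol, 0 ε).
  aa : 2 transitions (2 symbol, 0 ε)
  (aa)* : 6 transitions (2 symbol, 4 ε)
  (aa)*b : 7 transitions (3 symbol, 4 ε)
  ((aa)*b)* : 11 transitions (3 symbol, 8 ε)
  ((aa)*b)*a : 12 transitions (4 symbol, 8 ε)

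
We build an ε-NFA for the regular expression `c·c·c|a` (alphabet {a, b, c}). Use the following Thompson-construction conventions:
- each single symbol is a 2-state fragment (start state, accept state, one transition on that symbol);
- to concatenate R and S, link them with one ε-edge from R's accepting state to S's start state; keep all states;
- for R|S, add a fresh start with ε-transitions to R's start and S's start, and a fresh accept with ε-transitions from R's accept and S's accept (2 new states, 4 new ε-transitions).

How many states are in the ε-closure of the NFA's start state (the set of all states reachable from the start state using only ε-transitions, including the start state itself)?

3

Compute the ε-closure size of each fragment's start state recursively; a symbol fragment's start has no outgoing ε-edge, so its closure is just itself (size 1).
  c·c·c → C equals the left operand's closure size = 1 (its accept is not ε-reachable, so the closure stops there)
  c·c·c|a → new start ε-reaches every alternative's start; none of them accept ε, so the new accept is not reached: C = 1 + 1 + 1 = 3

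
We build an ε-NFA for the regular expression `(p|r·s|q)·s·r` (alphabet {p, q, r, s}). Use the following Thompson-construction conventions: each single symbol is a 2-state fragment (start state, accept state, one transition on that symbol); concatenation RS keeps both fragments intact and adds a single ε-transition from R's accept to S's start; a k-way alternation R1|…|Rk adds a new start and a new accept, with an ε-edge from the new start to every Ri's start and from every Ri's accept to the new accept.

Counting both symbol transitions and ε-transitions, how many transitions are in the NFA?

By structural recursion:
Each of the 6 symbol leaves contributes 1 transition (1 symbol, 0 ε).
  r·s — 3 transitions (2 symbol, 1 ε)
  p|r·s|q — 11 transitions (4 symbol, 7 ε)
  (p|r·s|q)·s·r — 15 transitions (6 symbol, 9 ε)

15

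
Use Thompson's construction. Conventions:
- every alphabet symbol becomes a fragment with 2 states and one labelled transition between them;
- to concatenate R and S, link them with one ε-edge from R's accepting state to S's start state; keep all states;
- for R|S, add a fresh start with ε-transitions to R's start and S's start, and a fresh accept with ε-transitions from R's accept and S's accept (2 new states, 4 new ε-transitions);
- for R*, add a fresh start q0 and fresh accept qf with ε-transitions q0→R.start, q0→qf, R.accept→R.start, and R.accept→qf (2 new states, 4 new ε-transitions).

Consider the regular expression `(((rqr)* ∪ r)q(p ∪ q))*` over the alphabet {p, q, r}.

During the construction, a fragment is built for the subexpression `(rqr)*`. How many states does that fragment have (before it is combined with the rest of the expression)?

Fragment for `(rqr)*`:
Each of the 3 symbol leaves contributes a 2-state fragment.
  rqr : 6 states
  (rqr)* : 8 states

8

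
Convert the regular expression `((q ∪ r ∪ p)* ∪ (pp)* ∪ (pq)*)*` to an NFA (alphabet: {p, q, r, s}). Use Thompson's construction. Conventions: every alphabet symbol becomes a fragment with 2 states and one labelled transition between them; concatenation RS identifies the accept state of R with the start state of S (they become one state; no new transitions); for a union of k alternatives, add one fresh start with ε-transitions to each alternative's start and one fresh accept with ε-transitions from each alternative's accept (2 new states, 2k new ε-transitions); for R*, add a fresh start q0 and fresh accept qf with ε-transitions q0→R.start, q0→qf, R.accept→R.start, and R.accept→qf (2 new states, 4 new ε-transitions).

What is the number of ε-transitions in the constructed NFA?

Recursing over subexpressions:
Each of the 7 symbol leaves contributes 0 ε-transitions.
  q ∪ r ∪ p = 6 ε-transitions
  (q ∪ r ∪ p)* = 10 ε-transitions
  pp = 0 ε-transitions
  (pp)* = 4 ε-transitions
  pq = 0 ε-transitions
  (pq)* = 4 ε-transitions
  (q ∪ r ∪ p)* ∪ (pp)* ∪ (pq)* = 24 ε-transitions
  ((q ∪ r ∪ p)* ∪ (pp)* ∪ (pq)*)* = 28 ε-transitions

28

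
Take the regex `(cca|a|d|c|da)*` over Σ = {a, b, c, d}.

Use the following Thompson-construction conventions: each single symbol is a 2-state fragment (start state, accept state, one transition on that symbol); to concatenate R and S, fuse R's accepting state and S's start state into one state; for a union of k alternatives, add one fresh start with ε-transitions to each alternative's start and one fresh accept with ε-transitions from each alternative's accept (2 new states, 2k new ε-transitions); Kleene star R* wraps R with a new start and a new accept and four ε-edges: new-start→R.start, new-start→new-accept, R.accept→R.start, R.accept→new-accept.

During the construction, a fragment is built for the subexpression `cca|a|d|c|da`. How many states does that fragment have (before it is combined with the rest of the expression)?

Fragment for `cca|a|d|c|da`:
Each of the 8 symbol leaves contributes a 2-state fragment.
  cca : 4 states
  da : 3 states
  cca|a|d|c|da : 15 states

15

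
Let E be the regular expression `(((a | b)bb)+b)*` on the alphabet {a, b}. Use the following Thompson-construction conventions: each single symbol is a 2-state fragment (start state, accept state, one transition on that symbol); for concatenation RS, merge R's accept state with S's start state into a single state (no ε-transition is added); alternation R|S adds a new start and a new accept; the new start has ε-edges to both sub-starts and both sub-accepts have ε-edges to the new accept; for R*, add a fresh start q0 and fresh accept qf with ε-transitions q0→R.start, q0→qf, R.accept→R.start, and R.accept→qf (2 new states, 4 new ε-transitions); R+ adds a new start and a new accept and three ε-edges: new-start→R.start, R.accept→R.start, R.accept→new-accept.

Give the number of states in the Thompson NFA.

13

By structural recursion:
Each of the 5 symbol leaves contributes a 2-state fragment.
  a | b — 6 states
  (a | b)bb — 8 states
  ((a | b)bb)+ — 10 states
  ((a | b)bb)+b — 11 states
  (((a | b)bb)+b)* — 13 states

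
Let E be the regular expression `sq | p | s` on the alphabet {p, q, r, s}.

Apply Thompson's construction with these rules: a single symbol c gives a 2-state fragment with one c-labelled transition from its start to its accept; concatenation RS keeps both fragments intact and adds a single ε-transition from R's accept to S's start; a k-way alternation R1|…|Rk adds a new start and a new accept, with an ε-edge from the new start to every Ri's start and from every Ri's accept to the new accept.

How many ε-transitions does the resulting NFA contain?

Building bottom-up:
Each of the 4 symbol leaves contributes 0 ε-transitions.
  sq — 1 ε-transition
  sq | p | s — 7 ε-transitions

7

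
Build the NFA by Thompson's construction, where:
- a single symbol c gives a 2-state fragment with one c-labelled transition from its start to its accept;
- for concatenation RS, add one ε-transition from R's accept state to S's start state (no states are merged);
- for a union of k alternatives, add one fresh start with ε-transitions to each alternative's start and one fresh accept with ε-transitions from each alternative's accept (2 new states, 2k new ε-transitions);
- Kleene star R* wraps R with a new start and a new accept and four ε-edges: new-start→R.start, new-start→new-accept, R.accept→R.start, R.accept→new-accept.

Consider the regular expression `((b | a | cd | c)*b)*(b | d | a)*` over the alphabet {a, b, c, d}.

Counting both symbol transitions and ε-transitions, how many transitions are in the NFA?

38

By structural recursion:
Each of the 9 symbol leaves contributes 1 transition (1 symbol, 0 ε).
  cd = 3 transitions (2 symbol, 1 ε)
  b | a | cd | c = 14 transitions (5 symbol, 9 ε)
  (b | a | cd | c)* = 18 transitions (5 symbol, 13 ε)
  (b | a | cd | c)*b = 20 transitions (6 symbol, 14 ε)
  ((b | a | cd | c)*b)* = 24 transitions (6 symbol, 18 ε)
  b | d | a = 9 transitions (3 symbol, 6 ε)
  (b | d | a)* = 13 transitions (3 symbol, 10 ε)
  ((b | a | cd | c)*b)*(b | d | a)* = 38 transitions (9 symbol, 29 ε)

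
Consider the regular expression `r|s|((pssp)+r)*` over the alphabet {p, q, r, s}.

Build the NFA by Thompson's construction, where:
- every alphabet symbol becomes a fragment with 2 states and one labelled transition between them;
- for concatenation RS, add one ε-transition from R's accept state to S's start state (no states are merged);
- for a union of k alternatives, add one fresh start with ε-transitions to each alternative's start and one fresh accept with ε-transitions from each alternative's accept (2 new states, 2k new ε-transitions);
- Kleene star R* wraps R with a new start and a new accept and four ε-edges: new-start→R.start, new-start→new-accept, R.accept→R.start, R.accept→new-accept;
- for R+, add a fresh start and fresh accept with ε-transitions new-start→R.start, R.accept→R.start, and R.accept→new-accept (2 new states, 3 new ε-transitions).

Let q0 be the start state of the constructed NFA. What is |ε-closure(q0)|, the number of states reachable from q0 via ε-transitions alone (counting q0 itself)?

Compute the ε-closure size of each fragment's start state recursively; a symbol fragment's start has no outgoing ε-edge, so its closure is just itself (size 1).
  pssp : C equals the left operand's closure size = 1 (its accept is not ε-reachable, so the closure stops there)
  (pssp)+ : C = 1 + 1 = 2 (the body doesn't accept ε, so the new accept is not reached)
  (pssp)+r : C equals the left operand's closure size = 2 (its accept is not ε-reachable, so the closure stops there)
  ((pssp)+r)* : new start has ε-edges to the inner start and to the new accept, so C = 2 + 2 = 4
  r|s|((pssp)+r)* : new start ε-reaches every alternative's start; at least one alternative accepts ε, so the union's new accept is reached too: C = 1 + 1 + 1 + 4 + 1 = 8

8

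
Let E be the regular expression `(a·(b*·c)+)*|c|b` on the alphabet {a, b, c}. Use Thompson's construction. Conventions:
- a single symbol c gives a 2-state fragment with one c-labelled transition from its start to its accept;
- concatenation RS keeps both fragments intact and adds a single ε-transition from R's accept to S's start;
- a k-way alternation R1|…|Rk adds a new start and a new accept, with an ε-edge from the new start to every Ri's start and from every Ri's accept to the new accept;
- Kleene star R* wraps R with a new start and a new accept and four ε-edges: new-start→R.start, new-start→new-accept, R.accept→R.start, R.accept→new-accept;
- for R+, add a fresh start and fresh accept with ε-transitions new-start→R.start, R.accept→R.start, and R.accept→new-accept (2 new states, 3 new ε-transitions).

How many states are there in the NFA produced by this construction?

18

Per subexpression:
Each of the 5 symbol leaves contributes a 2-state fragment.
  b* : 4 states
  b*·c : 6 states
  (b*·c)+ : 8 states
  a·(b*·c)+ : 10 states
  (a·(b*·c)+)* : 12 states
  (a·(b*·c)+)*|c|b : 18 states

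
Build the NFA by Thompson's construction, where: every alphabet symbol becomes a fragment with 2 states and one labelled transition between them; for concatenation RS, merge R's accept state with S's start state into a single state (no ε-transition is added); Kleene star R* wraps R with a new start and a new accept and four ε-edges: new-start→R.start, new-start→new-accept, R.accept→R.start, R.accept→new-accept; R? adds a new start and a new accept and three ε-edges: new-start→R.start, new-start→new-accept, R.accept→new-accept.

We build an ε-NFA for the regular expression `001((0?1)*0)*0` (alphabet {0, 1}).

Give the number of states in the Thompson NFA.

14

By structural recursion:
Each of the 7 symbol leaves contributes a 2-state fragment.
  0? : 4 states
  0?1 : 5 states
  (0?1)* : 7 states
  (0?1)*0 : 8 states
  ((0?1)*0)* : 10 states
  001((0?1)*0)*0 : 14 states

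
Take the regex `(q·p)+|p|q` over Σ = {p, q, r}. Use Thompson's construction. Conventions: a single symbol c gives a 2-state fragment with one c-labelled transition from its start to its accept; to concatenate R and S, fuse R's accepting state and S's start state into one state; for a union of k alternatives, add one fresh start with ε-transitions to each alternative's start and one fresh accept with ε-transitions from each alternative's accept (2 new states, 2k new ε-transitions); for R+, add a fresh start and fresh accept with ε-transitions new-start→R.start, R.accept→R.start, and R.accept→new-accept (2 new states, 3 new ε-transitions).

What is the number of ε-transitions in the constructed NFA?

By structural recursion:
Each of the 4 symbol leaves contributes 0 ε-transitions.
  q·p → 0 ε-transitions
  (q·p)+ → 3 ε-transitions
  (q·p)+|p|q → 9 ε-transitions

9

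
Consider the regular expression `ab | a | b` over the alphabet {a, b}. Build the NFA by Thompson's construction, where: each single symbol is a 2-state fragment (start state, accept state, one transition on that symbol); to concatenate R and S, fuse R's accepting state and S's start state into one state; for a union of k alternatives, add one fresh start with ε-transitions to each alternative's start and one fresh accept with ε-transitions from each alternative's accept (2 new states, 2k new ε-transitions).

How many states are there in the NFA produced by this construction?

9

Bottom-up over the parse tree:
Each of the 4 symbol leaves contributes a 2-state fragment.
  ab — 3 states
  ab | a | b — 9 states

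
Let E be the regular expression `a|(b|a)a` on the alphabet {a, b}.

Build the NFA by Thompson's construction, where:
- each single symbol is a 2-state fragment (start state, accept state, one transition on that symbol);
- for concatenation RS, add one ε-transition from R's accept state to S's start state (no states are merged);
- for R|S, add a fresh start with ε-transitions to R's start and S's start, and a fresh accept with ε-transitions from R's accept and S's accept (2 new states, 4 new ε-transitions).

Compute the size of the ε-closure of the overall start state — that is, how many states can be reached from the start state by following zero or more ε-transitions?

5

Let C(F) = |ε-closure(F.start)| within fragment F, and note whether F accepts ε. Symbol fragments have C = 1 and do not accept ε. Then:
  b|a → |closure| = 1 + 1 + 1 = 3 (the new accept is not ε-reachable since no branch accepts ε)
  (b|a)a → same as the first factor's closure: |closure| = 3
  a|(b|a)a → |closure| = 1 + 1 + 3 = 5 (the new accept is not ε-reachable since no branch accepts ε)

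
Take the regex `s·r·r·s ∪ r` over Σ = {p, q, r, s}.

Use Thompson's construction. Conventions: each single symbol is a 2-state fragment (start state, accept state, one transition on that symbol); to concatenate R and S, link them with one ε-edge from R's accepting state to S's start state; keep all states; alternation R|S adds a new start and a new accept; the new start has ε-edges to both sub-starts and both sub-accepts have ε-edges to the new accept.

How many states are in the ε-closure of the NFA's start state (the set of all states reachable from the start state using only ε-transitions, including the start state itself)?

3

Work bottom-up. For each fragment F, track |ε-closure(F.start)| and whether F's accept lies in that closure (i.e. whether F accepts ε). A single-symbol fragment has closure size 1 and does not accept ε.
  s·r·r·s → |ε-closure| equals the left operand's closure size = 1 (its accept is not ε-reachable, so the closure stops there)
  s·r·r·s ∪ r → new start ε-reaches every alternative's start; none of them accept ε, so the new accept is not reached: |ε-closure| = 1 + 1 + 1 = 3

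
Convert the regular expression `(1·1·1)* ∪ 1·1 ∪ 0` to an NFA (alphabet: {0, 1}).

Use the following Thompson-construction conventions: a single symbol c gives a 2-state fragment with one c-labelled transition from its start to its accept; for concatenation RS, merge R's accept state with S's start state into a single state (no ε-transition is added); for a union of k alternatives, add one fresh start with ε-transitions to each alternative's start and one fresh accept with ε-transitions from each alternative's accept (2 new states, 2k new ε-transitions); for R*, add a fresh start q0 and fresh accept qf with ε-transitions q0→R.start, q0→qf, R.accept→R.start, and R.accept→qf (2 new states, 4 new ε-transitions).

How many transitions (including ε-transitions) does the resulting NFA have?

16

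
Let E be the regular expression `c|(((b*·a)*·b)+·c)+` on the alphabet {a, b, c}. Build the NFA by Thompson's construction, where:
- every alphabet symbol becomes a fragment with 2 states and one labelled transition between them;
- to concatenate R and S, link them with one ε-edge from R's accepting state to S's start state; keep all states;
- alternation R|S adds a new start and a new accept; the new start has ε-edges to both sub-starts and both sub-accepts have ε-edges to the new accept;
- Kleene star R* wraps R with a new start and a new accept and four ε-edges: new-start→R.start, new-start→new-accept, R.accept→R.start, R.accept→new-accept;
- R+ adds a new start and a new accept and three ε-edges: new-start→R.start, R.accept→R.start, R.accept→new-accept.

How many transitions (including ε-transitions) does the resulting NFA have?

26

Per subexpression:
Each of the 5 symbol leaves contributes 1 transition (1 symbol, 0 ε).
  b* = 5 transitions (1 symbol, 4 ε)
  b*·a = 7 transitions (2 symbol, 5 ε)
  (b*·a)* = 11 transitions (2 symbol, 9 ε)
  (b*·a)*·b = 13 transitions (3 symbol, 10 ε)
  ((b*·a)*·b)+ = 16 transitions (3 symbol, 13 ε)
  ((b*·a)*·b)+·c = 18 transitions (4 symbol, 14 ε)
  (((b*·a)*·b)+·c)+ = 21 transitions (4 symbol, 17 ε)
  c|(((b*·a)*·b)+·c)+ = 26 transitions (5 symbol, 21 ε)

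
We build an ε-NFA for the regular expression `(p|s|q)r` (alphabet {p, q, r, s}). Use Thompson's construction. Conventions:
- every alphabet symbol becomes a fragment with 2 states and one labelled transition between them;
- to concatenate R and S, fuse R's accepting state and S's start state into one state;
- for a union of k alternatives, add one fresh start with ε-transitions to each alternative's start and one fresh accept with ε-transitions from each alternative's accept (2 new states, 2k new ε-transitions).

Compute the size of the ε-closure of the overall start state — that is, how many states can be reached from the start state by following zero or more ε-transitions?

4

Compute the ε-closure size of each fragment's start state recursively; a symbol fragment's start has no outgoing ε-edge, so its closure is just itself (size 1).
  p|s|q : new start ε-reaches every alternative's start; none of them accept ε, so the new accept is not reached: |closure| = 1 + 1 + 1 + 1 = 4
  (p|s|q)r : |closure| equals the left operand's closure size = 4 (its accept is not ε-reachable, so the closure stops there)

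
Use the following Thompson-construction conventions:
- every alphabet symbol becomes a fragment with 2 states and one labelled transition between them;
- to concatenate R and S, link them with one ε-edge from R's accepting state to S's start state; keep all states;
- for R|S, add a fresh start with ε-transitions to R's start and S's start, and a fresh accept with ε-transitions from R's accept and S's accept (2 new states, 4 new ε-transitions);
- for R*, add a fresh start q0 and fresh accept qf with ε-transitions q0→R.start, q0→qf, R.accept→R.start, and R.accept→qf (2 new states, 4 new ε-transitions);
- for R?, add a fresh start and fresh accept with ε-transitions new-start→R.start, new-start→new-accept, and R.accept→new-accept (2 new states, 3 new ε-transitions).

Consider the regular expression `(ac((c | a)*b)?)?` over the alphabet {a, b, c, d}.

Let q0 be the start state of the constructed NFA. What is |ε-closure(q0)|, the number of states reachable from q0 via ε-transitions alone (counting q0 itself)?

Work bottom-up. For each fragment F, track |ε-closure(F.start)| and whether F's accept lies in that closure (i.e. whether F accepts ε). A single-symbol fragment has closure size 1 and does not accept ε.
  c | a — new start ε-reaches every alternative's start; none of them accept ε, so the new accept is not reached: |closure| = 1 + 1 + 1 = 3
  (c | a)* — |closure| = 1 (new start) + 3 (body) + 1 (new accept) = 5
  (c | a)*b — |closure| = 5 + 1 = 6 (closure spills across the concat boundary because the left factor accepts ε)
  ((c | a)*b)? — |closure| = 1 (new start) + 6 (body) + 1 (new accept, via ε) = 8
  ac((c | a)*b)? — |closure| equals the left operand's closure size = 1 (its accept is not ε-reachable, so the closure stops there)
  (ac((c | a)*b)?)? — new start has ε-edges to the inner start and to the new accept, so |closure| = 2 + 1 = 3

3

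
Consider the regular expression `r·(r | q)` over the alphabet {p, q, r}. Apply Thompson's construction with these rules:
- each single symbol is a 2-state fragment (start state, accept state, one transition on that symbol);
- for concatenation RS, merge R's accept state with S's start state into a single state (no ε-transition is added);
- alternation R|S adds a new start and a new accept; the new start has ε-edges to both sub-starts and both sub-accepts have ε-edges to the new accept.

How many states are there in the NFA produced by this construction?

7

Building bottom-up:
Each of the 3 symbol leaves contributes a 2-state fragment.
  r | q : 6 states
  r·(r | q) : 7 states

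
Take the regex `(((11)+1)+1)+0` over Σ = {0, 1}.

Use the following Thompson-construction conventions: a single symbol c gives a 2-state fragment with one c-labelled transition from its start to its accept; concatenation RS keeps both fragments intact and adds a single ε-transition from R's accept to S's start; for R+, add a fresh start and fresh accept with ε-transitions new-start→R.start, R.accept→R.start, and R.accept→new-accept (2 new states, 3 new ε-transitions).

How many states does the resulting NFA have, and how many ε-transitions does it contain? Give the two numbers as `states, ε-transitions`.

16, 13

Building bottom-up:
Each of the 5 symbol leaves contributes 2 states and 0 ε-transitions.
  11 : 4 states, 1 ε-transition
  (11)+ : 6 states, 4 ε-transitions
  (11)+1 : 8 states, 5 ε-transitions
  ((11)+1)+ : 10 states, 8 ε-transitions
  ((11)+1)+1 : 12 states, 9 ε-transitions
  (((11)+1)+1)+ : 14 states, 12 ε-transitions
  (((11)+1)+1)+0 : 16 states, 13 ε-transitions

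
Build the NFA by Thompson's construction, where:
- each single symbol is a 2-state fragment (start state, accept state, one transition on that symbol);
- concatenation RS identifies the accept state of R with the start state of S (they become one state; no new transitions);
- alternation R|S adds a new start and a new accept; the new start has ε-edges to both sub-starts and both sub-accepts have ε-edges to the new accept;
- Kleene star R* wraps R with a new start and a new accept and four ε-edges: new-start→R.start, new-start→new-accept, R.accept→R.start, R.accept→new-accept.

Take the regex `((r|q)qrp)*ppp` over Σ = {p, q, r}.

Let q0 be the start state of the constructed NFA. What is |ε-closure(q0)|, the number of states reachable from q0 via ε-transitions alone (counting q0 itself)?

Compute the ε-closure size of each fragment's start state recursively; a symbol fragment's start has no outgoing ε-edge, so its closure is just itself (size 1).
  r|q → new start ε-reaches every alternative's start; none of them accept ε, so the new accept is not reached: |closure| = 1 + 1 + 1 = 3
  (r|q)qrp → |closure| equals the left operand's closure size = 3 (its accept is not ε-reachable, so the closure stops there)
  ((r|q)qrp)* → the star's fresh start ε-reaches both the body's start and the fresh accept: |closure| = 2 + 3 = 5
  ((r|q)qrp)*ppp → |closure| = 5 + (1−1) = 5 (closure spills across the concat boundary because the left factor accepts ε)

5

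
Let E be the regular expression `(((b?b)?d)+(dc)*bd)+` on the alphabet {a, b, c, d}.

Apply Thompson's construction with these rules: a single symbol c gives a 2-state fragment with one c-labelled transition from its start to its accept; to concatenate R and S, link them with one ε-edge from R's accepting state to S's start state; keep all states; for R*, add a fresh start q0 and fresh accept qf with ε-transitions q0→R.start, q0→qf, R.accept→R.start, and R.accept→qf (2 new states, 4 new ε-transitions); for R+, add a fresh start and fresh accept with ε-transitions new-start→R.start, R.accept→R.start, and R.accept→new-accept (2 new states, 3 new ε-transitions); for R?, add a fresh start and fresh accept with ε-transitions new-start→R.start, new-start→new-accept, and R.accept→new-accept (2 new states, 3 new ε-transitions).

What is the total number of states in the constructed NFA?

Building bottom-up:
Each of the 7 symbol leaves contributes a 2-state fragment.
  b? = 4 states
  b?b = 6 states
  (b?b)? = 8 states
  (b?b)?d = 10 states
  ((b?b)?d)+ = 12 states
  dc = 4 states
  (dc)* = 6 states
  ((b?b)?d)+(dc)*bd = 22 states
  (((b?b)?d)+(dc)*bd)+ = 24 states

24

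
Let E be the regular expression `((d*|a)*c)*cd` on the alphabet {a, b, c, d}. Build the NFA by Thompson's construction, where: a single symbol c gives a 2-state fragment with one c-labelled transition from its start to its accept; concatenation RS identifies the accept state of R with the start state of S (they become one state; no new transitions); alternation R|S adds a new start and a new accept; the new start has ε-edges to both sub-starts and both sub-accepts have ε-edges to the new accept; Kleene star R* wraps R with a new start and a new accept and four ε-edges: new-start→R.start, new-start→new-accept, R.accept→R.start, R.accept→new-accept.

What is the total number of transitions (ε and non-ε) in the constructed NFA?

21

Recursing over subexpressions:
Each of the 5 symbol leaves contributes 1 transition (1 symbol, 0 ε).
  d* — 5 transitions (1 symbol, 4 ε)
  d*|a — 10 transitions (2 symbol, 8 ε)
  (d*|a)* — 14 transitions (2 symbol, 12 ε)
  (d*|a)*c — 15 transitions (3 symbol, 12 ε)
  ((d*|a)*c)* — 19 transitions (3 symbol, 16 ε)
  ((d*|a)*c)*cd — 21 transitions (5 symbol, 16 ε)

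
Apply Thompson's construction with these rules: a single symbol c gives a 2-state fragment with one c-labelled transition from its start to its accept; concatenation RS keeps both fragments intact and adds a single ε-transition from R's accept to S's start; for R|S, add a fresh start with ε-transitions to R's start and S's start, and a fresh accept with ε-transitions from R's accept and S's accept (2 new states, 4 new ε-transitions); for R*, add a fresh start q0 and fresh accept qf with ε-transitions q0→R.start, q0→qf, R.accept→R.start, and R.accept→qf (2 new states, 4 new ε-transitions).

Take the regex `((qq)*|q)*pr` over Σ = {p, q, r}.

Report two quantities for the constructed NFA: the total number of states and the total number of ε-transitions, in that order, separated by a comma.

Recursing over subexpressions:
Each of the 5 symbol leaves contributes 2 states and 0 ε-transitions.
  qq → 4 states, 1 ε-transition
  (qq)* → 6 states, 5 ε-transitions
  (qq)*|q → 10 states, 9 ε-transitions
  ((qq)*|q)* → 12 states, 13 ε-transitions
  ((qq)*|q)*pr → 16 states, 15 ε-transitions

16, 15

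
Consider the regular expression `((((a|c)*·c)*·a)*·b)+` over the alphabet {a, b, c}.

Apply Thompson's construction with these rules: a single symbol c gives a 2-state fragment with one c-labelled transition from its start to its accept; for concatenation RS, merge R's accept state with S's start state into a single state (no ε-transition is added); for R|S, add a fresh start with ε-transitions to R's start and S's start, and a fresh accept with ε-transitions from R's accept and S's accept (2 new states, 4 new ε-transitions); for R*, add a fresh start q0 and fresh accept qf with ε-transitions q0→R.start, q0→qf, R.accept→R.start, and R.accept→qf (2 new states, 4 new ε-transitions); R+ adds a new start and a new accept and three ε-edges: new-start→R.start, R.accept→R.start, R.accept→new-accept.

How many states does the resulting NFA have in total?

17

Building bottom-up:
Each of the 5 symbol leaves contributes a 2-state fragment.
  a|c : 6 states
  (a|c)* : 8 states
  (a|c)*·c : 9 states
  ((a|c)*·c)* : 11 states
  ((a|c)*·c)*·a : 12 states
  (((a|c)*·c)*·a)* : 14 states
  (((a|c)*·c)*·a)*·b : 15 states
  ((((a|c)*·c)*·a)*·b)+ : 17 states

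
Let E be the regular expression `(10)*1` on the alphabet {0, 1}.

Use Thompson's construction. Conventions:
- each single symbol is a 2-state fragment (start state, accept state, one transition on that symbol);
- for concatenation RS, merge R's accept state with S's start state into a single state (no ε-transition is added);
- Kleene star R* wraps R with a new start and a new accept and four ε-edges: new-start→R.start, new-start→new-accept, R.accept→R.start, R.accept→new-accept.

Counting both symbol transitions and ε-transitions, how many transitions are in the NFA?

7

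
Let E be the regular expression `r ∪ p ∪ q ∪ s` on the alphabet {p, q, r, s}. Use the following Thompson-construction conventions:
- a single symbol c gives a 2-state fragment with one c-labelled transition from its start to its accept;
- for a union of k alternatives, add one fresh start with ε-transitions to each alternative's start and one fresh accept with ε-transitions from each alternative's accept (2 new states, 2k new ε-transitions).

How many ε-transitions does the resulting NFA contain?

8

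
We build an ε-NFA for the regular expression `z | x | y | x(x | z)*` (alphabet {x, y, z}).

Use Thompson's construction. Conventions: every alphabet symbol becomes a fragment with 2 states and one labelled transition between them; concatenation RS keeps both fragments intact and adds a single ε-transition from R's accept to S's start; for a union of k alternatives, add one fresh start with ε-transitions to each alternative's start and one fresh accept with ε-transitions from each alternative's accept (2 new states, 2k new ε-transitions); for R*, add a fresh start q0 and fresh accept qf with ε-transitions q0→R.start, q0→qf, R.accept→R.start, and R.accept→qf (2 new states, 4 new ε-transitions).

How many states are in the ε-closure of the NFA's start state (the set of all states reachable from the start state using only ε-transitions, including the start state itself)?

5

Let C(F) = |ε-closure(F.start)| within fragment F, and note whether F accepts ε. Symbol fragments have C = 1 and do not accept ε. Then:
  x | z — new start ε-reaches every alternative's start; none of them accept ε, so the new accept is not reached: C = 1 + 1 + 1 = 3
  (x | z)* — the star's fresh start ε-reaches both the body's start and the fresh accept: C = 2 + 3 = 5
  x(x | z)* — C equals the left operand's closure size = 1 (its accept is not ε-reachable, so the closure stops there)
  z | x | y | x(x | z)* — new start ε-reaches every alternative's start; none of them accept ε, so the new accept is not reached: C = 1 + 1 + 1 + 1 + 1 = 5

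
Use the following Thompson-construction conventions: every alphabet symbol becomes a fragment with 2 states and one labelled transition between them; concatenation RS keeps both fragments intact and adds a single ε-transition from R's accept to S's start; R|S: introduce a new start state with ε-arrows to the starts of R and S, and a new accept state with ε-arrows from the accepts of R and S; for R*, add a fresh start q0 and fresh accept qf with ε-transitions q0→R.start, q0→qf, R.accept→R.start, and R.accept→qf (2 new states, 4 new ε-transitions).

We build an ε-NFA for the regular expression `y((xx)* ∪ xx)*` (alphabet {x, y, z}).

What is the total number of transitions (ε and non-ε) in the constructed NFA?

20

Bottom-up over the parse tree:
Each of the 5 symbol leaves contributes 1 transition (1 symbol, 0 ε).
  xx → 3 transitions (2 symbol, 1 ε)
  (xx)* → 7 transitions (2 symbol, 5 ε)
  xx → 3 transitions (2 symbol, 1 ε)
  (xx)* ∪ xx → 14 transitions (4 symbol, 10 ε)
  ((xx)* ∪ xx)* → 18 transitions (4 symbol, 14 ε)
  y((xx)* ∪ xx)* → 20 transitions (5 symbol, 15 ε)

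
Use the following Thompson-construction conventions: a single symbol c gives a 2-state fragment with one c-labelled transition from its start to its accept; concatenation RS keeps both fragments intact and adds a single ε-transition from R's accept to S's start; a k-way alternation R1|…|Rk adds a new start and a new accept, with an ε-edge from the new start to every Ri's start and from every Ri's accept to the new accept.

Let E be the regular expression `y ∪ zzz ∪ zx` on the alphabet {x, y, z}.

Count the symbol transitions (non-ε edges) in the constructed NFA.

Building bottom-up:
Each of the 6 symbol leaves contributes exactly 1 symbol transition.
  zzz → 3 symbol transitions
  zx → 2 symbol transitions
  y ∪ zzz ∪ zx → 6 symbol transitions

6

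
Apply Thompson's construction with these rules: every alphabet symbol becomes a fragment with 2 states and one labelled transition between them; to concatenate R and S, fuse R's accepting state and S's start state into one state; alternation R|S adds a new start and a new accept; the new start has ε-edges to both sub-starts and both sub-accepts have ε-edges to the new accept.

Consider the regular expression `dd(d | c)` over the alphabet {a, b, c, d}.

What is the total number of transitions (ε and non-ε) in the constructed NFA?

8

Building bottom-up:
Each of the 4 symbol leaves contributes 1 transition (1 symbol, 0 ε).
  d | c → 6 transitions (2 symbol, 4 ε)
  dd(d | c) → 8 transitions (4 symbol, 4 ε)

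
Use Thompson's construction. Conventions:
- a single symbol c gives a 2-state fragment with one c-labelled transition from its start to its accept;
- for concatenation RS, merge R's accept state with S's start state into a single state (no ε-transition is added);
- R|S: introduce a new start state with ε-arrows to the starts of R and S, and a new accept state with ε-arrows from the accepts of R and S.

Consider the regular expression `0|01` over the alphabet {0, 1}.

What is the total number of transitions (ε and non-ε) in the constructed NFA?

Per subexpression:
Each of the 3 symbol leaves contributes 1 transition (1 symbol, 0 ε).
  01 — 2 transitions (2 symbol, 0 ε)
  0|01 — 7 transitions (3 symbol, 4 ε)

7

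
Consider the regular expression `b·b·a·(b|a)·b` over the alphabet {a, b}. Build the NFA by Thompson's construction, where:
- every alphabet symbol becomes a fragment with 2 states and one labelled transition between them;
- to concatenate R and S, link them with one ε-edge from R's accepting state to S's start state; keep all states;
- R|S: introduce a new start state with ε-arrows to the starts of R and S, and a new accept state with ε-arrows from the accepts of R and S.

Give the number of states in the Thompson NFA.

14

By structural recursion:
Each of the 6 symbol leaves contributes a 2-state fragment.
  b|a → 6 states
  b·b·a·(b|a)·b → 14 states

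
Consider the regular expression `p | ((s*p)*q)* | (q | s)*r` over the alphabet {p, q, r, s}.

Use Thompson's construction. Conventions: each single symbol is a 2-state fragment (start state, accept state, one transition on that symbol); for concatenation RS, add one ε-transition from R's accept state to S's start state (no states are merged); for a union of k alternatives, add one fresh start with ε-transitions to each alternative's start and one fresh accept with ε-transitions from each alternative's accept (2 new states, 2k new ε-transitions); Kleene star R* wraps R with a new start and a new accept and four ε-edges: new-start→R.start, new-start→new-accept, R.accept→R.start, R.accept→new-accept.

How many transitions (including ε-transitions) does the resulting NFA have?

36

Recursing over subexpressions:
Each of the 7 symbol leaves contributes 1 transition (1 symbol, 0 ε).
  s* : 5 transitions (1 symbol, 4 ε)
  s*p : 7 transitions (2 symbol, 5 ε)
  (s*p)* : 11 transitions (2 symbol, 9 ε)
  (s*p)*q : 13 transitions (3 symbol, 10 ε)
  ((s*p)*q)* : 17 transitions (3 symbol, 14 ε)
  q | s : 6 transitions (2 symbol, 4 ε)
  (q | s)* : 10 transitions (2 symbol, 8 ε)
  (q | s)*r : 12 transitions (3 symbol, 9 ε)
  p | ((s*p)*q)* | (q | s)*r : 36 transitions (7 symbol, 29 ε)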